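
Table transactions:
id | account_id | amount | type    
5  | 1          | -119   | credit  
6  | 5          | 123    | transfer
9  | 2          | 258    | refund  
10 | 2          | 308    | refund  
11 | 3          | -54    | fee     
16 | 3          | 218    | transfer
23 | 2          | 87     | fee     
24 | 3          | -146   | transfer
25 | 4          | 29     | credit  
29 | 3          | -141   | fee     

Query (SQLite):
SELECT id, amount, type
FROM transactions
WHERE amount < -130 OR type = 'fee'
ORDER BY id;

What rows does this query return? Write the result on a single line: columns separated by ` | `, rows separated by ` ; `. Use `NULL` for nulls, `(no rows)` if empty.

11 | -54 | fee ; 23 | 87 | fee ; 24 | -146 | transfer ; 29 | -141 | fee

amount < -130: ids {24, 29}
type = 'fee': ids {11, 23, 29}
Combine with OR.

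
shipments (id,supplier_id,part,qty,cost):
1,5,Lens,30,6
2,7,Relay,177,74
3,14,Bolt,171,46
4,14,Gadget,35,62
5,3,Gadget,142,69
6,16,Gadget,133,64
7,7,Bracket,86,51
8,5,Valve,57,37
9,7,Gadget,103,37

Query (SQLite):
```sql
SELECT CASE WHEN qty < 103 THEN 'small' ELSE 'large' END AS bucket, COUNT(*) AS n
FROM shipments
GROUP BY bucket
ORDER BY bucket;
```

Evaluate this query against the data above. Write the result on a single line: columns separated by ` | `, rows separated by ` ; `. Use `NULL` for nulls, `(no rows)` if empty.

large | 5 ; small | 4

Bucket rows by qty < 103 → 'small' else 'large'; count each bucket.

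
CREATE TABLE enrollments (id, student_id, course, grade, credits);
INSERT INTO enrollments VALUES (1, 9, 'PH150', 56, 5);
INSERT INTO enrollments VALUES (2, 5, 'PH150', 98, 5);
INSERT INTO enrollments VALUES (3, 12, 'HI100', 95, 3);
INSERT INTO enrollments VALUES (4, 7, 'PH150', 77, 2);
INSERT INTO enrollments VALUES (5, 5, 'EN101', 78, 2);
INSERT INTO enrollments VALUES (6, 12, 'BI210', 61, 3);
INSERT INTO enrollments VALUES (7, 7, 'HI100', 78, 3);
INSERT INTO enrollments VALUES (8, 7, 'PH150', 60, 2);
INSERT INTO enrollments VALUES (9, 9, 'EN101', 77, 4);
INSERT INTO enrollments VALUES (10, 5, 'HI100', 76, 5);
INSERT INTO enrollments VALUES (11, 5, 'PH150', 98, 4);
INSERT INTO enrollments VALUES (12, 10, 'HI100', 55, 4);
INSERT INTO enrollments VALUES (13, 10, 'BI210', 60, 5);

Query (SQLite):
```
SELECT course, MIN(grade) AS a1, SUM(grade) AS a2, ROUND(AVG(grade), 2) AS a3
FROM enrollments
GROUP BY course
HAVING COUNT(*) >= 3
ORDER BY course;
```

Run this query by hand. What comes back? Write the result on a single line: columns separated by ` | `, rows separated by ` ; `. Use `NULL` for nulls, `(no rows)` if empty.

Group enrollments by course.
Per group compute: MIN(grade), SUM(grade), ROUND(AVG(grade), 2).
HAVING: drop groups with fewer than 3 rows.
  BI210: ids {6, 13} → MIN(grade)=60, SUM(grade)=121, ROUND(AVG(grade), 2)=60.5
  EN101: ids {5, 9} → MIN(grade)=77, SUM(grade)=155, ROUND(AVG(grade), 2)=77.5
  HI100: ids {3, 7, 10, 12} → MIN(grade)=55, SUM(grade)=304, ROUND(AVG(grade), 2)=76
  PH150: ids {1, 2, 4, 8, 11} → MIN(grade)=56, SUM(grade)=389, ROUND(AVG(grade), 2)=77.8

HI100 | 55 | 304 | 76 ; PH150 | 56 | 389 | 77.8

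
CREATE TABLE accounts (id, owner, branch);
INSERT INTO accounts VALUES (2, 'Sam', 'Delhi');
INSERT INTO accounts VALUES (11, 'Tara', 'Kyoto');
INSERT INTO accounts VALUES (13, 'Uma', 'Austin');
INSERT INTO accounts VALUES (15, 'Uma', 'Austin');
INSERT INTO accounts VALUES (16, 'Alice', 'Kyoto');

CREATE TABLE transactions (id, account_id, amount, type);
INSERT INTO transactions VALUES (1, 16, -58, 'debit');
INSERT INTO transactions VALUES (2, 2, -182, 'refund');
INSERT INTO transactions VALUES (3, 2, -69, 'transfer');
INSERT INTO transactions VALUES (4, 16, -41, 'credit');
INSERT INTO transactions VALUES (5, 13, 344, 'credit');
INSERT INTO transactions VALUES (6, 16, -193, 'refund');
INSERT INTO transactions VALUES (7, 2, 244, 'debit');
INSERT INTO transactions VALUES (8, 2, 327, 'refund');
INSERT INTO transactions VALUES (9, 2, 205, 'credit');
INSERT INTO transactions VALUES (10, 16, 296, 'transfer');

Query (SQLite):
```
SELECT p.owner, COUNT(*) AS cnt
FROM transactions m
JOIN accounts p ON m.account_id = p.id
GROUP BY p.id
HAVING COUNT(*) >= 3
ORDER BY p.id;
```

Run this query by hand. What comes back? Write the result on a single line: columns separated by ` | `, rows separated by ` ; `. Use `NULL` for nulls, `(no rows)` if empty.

Join each transactions row to its accounts via account_id.
Group joined rows by accounts.id; compute COUNT(*) per group.
HAVING: keep groups with count ≥ 3.
  2: ids {2, 3, 7, 8, 9} → COUNT(*)=5
  13: ids {5} → COUNT(*)=1
  16: ids {1, 4, 6, 10} → COUNT(*)=4

Sam | 5 ; Alice | 4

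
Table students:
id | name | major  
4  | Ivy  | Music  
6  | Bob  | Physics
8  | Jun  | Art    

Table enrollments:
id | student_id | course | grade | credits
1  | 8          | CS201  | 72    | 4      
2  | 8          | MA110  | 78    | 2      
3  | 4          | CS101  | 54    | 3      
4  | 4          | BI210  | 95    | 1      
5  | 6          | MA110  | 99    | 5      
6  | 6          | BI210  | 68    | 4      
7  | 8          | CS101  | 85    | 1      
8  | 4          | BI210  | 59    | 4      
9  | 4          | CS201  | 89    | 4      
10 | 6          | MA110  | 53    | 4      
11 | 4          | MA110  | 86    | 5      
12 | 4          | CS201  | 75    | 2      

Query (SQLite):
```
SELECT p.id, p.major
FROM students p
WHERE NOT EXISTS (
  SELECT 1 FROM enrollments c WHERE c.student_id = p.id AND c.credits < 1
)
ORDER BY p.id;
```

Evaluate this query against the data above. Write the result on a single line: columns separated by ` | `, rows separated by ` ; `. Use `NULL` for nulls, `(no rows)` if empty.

For each students row, check whether any enrollments with matching student_id has credits < 1.
Keep rows where that is false.

4 | Music ; 6 | Physics ; 8 | Art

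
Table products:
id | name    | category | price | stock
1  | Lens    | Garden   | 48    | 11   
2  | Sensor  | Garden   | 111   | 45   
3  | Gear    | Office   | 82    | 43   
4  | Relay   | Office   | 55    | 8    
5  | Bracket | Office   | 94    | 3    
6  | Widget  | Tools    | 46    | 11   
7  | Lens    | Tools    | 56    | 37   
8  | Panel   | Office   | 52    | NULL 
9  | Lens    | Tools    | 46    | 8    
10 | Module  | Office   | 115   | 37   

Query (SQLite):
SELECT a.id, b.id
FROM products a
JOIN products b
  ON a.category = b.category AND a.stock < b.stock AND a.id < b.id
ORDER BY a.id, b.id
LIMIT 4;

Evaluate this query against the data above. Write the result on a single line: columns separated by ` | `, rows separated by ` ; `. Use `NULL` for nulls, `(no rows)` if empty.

1 | 2 ; 4 | 10 ; 5 | 10 ; 6 | 7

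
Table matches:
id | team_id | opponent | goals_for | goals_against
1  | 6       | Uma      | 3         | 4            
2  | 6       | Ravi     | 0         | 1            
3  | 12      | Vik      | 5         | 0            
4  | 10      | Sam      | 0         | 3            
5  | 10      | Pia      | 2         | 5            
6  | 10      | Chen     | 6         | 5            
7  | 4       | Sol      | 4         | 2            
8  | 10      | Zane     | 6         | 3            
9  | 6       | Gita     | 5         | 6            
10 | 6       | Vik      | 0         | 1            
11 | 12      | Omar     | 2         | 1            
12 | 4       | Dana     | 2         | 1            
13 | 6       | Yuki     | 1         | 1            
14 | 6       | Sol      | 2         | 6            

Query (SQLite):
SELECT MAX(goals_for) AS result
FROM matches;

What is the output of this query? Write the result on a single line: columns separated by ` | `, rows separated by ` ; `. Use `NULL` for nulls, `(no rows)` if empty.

6

All goals_for values: [3, 0, 5, 0, 2, 6, 4, 6, 5, 0, 2, 2, 1, 2].
MAX of non-NULL values = 6.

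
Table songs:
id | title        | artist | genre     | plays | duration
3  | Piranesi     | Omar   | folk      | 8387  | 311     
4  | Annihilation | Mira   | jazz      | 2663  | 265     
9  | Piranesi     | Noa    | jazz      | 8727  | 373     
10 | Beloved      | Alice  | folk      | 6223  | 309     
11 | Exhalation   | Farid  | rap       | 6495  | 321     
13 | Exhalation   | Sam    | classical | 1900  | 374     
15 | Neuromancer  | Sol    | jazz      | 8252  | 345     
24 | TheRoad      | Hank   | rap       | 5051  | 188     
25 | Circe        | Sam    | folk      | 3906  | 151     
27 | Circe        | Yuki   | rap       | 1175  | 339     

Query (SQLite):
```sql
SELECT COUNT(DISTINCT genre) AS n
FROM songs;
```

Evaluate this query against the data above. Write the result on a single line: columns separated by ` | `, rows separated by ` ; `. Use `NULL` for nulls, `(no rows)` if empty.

4

Count distinct non-NULL genre values.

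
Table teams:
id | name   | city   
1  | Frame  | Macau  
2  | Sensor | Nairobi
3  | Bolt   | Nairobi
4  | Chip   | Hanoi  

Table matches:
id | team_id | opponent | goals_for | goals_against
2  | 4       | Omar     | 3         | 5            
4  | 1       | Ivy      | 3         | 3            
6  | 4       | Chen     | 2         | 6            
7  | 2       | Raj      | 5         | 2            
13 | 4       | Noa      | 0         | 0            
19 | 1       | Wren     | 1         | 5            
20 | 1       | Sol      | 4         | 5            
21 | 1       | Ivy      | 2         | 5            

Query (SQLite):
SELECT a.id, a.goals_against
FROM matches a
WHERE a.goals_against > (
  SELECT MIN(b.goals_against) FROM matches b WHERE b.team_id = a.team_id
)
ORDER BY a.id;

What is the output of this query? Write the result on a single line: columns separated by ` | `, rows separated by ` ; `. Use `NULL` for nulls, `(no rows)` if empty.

2 | 5 ; 6 | 6 ; 19 | 5 ; 20 | 5 ; 21 | 5

For each matches row a, compute MIN(goals_against) over rows sharing a.team_id.
Keep row a if a.goals_against > that per-group MIN.
  team_id=1: MIN(goals_against) = 3
  team_id=2: MIN(goals_against) = 2
  team_id=4: MIN(goals_against) = 0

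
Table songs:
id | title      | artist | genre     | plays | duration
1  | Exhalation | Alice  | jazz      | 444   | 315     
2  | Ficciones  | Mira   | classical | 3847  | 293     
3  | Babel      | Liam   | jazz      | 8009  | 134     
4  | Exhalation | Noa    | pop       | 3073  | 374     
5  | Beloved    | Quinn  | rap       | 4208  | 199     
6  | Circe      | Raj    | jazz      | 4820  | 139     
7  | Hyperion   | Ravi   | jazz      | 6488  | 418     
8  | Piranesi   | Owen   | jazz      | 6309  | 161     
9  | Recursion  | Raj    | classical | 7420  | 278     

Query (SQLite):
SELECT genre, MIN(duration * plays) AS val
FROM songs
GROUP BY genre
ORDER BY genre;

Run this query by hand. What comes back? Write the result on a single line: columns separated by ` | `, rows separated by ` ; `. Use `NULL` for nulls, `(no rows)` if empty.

classical | 1127171 ; jazz | 139860 ; pop | 1149302 ; rap | 837392

For each row compute duration * plays.
Group by genre; take MIN of the expression per group.
  classical: ids {2, 9} → MIN(duration * plays)=1127171
  jazz: ids {1, 3, 6, 7, 8} → MIN(duration * plays)=139860
  pop: ids {4} → MIN(duration * plays)=1149302
  rap: ids {5} → MIN(duration * plays)=837392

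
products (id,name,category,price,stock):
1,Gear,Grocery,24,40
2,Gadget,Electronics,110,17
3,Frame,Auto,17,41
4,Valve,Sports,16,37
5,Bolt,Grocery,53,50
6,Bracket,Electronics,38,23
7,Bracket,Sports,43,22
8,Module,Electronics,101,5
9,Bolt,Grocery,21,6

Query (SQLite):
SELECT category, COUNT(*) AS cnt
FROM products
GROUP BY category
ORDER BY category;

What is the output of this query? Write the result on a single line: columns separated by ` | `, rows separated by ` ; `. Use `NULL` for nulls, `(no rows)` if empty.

Partition products by category; compute COUNT(*) within each group.
  Auto: ids {3} → COUNT(*)=1
  Electronics: ids {2, 6, 8} → COUNT(*)=3
  Grocery: ids {1, 5, 9} → COUNT(*)=3
  Sports: ids {4, 7} → COUNT(*)=2

Auto | 1 ; Electronics | 3 ; Grocery | 3 ; Sports | 2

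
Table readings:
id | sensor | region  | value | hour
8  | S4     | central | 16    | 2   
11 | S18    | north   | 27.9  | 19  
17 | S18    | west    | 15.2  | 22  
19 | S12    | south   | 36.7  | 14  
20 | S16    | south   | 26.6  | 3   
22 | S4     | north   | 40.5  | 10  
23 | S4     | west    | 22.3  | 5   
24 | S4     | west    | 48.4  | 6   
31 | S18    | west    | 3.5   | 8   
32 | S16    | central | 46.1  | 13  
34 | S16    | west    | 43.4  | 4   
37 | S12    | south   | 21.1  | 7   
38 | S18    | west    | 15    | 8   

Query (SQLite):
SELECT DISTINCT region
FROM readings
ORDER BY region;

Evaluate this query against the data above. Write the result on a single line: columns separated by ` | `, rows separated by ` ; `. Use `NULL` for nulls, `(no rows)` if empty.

central ; north ; south ; west

Collect distinct region values from readings.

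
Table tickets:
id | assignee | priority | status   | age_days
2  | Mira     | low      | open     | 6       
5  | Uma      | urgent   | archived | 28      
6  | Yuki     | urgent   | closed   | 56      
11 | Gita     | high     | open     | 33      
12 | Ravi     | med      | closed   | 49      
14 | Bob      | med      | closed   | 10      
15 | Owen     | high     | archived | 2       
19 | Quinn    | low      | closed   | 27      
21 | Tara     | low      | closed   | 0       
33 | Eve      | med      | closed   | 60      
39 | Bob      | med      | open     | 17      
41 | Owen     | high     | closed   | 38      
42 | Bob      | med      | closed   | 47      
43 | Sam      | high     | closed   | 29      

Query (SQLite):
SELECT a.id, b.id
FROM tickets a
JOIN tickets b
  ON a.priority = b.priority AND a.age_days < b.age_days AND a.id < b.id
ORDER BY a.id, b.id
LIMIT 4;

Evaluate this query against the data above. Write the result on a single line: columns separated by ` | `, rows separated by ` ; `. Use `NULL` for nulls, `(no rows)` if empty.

2 | 19 ; 5 | 6 ; 11 | 41 ; 12 | 33

Pairs (a,b) with same priority, a.age_days < b.age_days, a.id < b.id.
priority groups: high:{11,15,41,43} low:{2,19,21} med:{12,14,33,39,42} urgent:{5,6}
Ordered by (a.id, b.id); first 4.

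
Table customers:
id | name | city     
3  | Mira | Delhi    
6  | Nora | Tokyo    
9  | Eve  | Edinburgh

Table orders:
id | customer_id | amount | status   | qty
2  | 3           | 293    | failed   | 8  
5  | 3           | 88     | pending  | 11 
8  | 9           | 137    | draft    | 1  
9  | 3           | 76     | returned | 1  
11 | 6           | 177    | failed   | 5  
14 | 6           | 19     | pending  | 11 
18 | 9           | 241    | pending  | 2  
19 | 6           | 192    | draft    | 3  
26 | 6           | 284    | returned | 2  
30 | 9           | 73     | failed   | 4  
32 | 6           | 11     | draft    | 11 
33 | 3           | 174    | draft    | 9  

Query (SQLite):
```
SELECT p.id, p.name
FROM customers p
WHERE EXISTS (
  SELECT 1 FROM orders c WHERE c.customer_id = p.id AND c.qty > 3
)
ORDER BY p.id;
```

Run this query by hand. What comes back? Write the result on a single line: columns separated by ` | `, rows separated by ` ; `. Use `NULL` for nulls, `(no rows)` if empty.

For each customers row, check whether any orders with matching customer_id has qty > 3.
Keep rows where that is true.

3 | Mira ; 6 | Nora ; 9 | Eve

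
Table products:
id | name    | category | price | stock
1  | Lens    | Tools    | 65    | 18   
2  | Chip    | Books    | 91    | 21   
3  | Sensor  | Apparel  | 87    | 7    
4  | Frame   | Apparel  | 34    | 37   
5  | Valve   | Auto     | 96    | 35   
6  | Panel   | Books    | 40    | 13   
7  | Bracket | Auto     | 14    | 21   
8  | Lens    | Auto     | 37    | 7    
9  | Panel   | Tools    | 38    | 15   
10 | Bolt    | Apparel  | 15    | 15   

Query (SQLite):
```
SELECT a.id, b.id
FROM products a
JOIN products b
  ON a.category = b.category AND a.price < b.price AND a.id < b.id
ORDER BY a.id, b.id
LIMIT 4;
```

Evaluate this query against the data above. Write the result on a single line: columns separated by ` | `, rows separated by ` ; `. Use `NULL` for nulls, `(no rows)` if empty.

7 | 8

Pairs (a,b) with same category, a.price < b.price, a.id < b.id.
category groups: Apparel:{3,4,10} Auto:{5,7,8} Books:{2,6} Tools:{1,9}
Ordered by (a.id, b.id); first 4.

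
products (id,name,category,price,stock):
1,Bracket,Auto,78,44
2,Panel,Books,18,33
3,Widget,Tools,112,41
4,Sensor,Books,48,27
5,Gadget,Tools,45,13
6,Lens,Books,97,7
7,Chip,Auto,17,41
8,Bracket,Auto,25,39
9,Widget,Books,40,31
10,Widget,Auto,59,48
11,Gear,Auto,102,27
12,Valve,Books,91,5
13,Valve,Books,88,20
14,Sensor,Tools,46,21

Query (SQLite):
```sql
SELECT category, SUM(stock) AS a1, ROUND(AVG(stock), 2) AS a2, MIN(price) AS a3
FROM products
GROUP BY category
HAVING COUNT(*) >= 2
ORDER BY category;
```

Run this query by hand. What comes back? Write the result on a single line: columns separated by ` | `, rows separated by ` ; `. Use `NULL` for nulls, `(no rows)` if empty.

Auto | 199 | 39.8 | 17 ; Books | 123 | 20.5 | 18 ; Tools | 75 | 25 | 45

Group products by category.
Per group compute: SUM(stock), ROUND(AVG(stock), 2), MIN(price).
HAVING: drop groups with fewer than 2 rows.
  Auto: ids {1, 7, 8, 10, 11} → SUM(stock)=199, ROUND(AVG(stock), 2)=39.8, MIN(price)=17
  Books: ids {2, 4, 6, 9, 12, 13} → SUM(stock)=123, ROUND(AVG(stock), 2)=20.5, MIN(price)=18
  Tools: ids {3, 5, 14} → SUM(stock)=75, ROUND(AVG(stock), 2)=25, MIN(price)=45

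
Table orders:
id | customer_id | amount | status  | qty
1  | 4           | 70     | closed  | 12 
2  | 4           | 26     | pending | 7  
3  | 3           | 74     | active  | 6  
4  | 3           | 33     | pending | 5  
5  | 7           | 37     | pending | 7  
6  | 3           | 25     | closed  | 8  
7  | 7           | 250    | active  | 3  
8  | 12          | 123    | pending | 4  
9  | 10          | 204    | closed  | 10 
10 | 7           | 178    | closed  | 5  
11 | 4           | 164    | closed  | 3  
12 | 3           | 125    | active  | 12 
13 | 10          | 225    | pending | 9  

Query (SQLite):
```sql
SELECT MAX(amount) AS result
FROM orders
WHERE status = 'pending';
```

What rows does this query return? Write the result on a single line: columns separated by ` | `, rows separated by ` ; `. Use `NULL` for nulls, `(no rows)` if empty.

225

Rows where status='pending' → amount values: [26, 33, 37, 123, 225].
MAX of non-NULL values = 225.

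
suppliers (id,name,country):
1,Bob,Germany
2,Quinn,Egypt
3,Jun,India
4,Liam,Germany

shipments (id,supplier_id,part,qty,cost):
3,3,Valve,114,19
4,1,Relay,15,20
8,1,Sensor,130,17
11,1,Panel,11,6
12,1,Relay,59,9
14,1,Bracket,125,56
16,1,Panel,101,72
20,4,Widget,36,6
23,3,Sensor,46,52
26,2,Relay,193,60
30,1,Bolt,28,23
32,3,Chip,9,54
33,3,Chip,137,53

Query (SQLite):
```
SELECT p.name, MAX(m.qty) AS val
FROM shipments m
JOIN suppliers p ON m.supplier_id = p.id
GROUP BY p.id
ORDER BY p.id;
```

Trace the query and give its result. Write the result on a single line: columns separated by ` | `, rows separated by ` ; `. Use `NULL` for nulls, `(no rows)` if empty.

Join each shipments row to its suppliers via supplier_id.
Group joined rows by suppliers.id; compute MAX(m.qty) per group.
  1: ids {4, 8, 11, 12, 14, 16, 30} → MAX(m.qty)=130
  2: ids {26} → MAX(m.qty)=193
  3: ids {3, 23, 32, 33} → MAX(m.qty)=137
  4: ids {20} → MAX(m.qty)=36

Bob | 130 ; Quinn | 193 ; Jun | 137 ; Liam | 36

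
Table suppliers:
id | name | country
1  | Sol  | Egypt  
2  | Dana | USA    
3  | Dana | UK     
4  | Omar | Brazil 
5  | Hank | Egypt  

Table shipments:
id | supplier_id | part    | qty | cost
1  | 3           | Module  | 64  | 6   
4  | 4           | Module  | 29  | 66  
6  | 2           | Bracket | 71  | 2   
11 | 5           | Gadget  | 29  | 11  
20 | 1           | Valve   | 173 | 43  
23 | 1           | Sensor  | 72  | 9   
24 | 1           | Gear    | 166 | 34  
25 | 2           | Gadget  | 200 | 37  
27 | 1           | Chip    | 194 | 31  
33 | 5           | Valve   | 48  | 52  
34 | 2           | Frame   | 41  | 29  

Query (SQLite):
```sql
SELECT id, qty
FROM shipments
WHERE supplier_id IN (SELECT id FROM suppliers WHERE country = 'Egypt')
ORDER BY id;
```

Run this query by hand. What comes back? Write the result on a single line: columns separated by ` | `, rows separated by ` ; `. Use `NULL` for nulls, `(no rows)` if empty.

Inner query: suppliers.id where country = 'Egypt'.
Outer: keep shipments rows whose supplier_id is in that set.
Inner query → {1, 5}

11 | 29 ; 20 | 173 ; 23 | 72 ; 24 | 166 ; 27 | 194 ; 33 | 48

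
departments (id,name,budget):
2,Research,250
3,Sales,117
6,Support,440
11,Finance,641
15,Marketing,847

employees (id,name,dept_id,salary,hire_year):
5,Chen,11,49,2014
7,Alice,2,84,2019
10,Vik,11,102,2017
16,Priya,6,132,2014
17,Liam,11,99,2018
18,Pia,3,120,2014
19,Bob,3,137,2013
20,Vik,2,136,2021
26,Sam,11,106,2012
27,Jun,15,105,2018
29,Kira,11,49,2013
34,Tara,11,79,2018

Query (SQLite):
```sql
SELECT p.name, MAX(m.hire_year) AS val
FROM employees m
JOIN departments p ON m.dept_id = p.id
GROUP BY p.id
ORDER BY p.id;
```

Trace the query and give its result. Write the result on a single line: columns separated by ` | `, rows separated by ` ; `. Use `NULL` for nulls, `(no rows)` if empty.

Research | 2021 ; Sales | 2014 ; Support | 2014 ; Finance | 2018 ; Marketing | 2018

Join each employees row to its departments via dept_id.
Group joined rows by departments.id; compute MAX(m.hire_year) per group.
  2: ids {7, 20} → MAX(m.hire_year)=2021
  3: ids {18, 19} → MAX(m.hire_year)=2014
  6: ids {16} → MAX(m.hire_year)=2014
  11: ids {5, 10, 17, 26, 29, 34} → MAX(m.hire_year)=2018
  15: ids {27} → MAX(m.hire_year)=2018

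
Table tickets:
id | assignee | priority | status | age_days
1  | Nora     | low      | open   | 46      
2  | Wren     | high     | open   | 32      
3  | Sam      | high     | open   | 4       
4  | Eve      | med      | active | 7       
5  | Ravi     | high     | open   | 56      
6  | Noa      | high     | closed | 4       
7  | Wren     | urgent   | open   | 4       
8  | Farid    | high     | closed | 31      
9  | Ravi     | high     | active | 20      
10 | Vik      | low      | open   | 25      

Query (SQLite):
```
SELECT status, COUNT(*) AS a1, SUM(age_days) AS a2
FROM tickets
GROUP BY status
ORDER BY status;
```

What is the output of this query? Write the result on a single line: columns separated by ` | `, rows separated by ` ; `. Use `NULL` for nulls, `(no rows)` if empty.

Group tickets by status.
Per group compute: COUNT(*), SUM(age_days).
  active: ids {4, 9} → COUNT(*)=2, SUM(age_days)=27
  closed: ids {6, 8} → COUNT(*)=2, SUM(age_days)=35
  open: ids {1, 2, 3, 5, 7, 10} → COUNT(*)=6, SUM(age_days)=167

active | 2 | 27 ; closed | 2 | 35 ; open | 6 | 167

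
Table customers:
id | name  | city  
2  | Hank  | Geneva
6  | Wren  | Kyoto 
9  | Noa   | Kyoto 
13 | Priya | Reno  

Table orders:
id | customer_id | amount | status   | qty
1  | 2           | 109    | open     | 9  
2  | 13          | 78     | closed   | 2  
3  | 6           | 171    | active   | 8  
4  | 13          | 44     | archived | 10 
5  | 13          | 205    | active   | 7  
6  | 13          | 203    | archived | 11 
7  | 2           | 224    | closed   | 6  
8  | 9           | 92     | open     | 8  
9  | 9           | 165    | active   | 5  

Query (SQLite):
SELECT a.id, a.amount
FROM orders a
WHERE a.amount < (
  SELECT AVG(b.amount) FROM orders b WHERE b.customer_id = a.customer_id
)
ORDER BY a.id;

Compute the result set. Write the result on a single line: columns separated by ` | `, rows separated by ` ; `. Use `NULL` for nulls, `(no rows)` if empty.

1 | 109 ; 2 | 78 ; 4 | 44 ; 8 | 92

For each orders row a, compute AVG(amount) over rows sharing a.customer_id.
Keep row a if a.amount < that per-group AVG.
  customer_id=2: AVG(amount) = 166.5
  customer_id=6: AVG(amount) = 171.0
  customer_id=9: AVG(amount) = 128.5
  customer_id=13: AVG(amount) = 132.5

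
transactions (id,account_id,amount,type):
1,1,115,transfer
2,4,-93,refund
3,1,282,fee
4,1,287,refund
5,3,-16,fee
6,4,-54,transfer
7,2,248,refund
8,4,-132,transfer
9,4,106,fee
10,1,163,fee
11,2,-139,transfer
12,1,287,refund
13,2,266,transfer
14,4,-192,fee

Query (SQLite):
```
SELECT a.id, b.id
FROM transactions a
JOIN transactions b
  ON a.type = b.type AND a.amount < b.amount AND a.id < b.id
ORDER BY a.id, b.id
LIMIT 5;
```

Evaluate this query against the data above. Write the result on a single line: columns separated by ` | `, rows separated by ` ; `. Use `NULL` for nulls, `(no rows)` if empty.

1 | 13 ; 2 | 4 ; 2 | 7 ; 2 | 12 ; 5 | 9

Pairs (a,b) with same type, a.amount < b.amount, a.id < b.id.
type groups: fee:{3,5,9,10,14} refund:{2,4,7,12} transfer:{1,6,8,11,13}
Ordered by (a.id, b.id); first 5.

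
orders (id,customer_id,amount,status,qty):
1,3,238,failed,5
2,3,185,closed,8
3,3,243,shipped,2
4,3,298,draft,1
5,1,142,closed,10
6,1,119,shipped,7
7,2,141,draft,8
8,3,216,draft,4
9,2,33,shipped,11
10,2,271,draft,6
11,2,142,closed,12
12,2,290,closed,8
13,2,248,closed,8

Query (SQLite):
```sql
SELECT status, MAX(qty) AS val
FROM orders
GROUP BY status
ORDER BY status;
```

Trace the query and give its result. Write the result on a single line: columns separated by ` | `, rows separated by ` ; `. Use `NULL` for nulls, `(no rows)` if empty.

closed | 12 ; draft | 8 ; failed | 5 ; shipped | 11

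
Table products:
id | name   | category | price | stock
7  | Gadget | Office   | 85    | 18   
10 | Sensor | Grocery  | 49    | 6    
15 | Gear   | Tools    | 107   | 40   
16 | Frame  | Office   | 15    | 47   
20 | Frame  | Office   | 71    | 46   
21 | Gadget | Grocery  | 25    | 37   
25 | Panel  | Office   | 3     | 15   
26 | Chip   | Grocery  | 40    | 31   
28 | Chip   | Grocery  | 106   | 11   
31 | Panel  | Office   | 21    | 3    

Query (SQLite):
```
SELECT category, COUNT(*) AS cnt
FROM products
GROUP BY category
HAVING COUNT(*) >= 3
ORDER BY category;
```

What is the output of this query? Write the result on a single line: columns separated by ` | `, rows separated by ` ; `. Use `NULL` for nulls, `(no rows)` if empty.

Grocery | 4 ; Office | 5

Partition products by category; compute COUNT(*) within each group.
HAVING: keep groups with count ≥ 3.
  Grocery: ids {10, 21, 26, 28} → COUNT(*)=4
  Office: ids {7, 16, 20, 25, 31} → COUNT(*)=5
  Tools: ids {15} → COUNT(*)=1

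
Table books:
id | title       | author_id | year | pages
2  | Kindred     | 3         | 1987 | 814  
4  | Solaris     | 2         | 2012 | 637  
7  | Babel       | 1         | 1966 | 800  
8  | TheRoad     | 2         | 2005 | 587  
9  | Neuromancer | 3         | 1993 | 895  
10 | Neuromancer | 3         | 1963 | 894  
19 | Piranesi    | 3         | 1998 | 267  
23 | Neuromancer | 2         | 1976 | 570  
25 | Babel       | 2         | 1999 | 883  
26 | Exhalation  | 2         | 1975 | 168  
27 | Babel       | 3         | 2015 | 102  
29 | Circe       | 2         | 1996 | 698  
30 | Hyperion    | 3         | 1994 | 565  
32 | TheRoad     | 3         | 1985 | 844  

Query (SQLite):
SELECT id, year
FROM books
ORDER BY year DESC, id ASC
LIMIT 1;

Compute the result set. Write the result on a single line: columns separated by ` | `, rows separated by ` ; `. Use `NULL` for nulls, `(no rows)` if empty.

Sort by year desc, tiebreak id asc: (2015, id=27), (2012, id=4), (2005, id=8), (1999, id=25) …. Take first 1.

27 | 2015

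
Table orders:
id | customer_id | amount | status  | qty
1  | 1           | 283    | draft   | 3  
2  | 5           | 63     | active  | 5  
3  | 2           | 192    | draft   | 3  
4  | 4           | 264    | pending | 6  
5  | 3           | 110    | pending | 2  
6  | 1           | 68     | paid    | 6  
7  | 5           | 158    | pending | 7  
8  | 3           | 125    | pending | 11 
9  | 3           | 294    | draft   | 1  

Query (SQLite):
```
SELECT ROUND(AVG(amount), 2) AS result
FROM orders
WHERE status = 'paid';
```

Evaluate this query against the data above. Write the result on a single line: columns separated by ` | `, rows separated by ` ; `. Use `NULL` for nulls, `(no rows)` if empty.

68

Rows where status='paid' → amount values: [68].
AVG = 68 / 1 (rounded to 2 dp).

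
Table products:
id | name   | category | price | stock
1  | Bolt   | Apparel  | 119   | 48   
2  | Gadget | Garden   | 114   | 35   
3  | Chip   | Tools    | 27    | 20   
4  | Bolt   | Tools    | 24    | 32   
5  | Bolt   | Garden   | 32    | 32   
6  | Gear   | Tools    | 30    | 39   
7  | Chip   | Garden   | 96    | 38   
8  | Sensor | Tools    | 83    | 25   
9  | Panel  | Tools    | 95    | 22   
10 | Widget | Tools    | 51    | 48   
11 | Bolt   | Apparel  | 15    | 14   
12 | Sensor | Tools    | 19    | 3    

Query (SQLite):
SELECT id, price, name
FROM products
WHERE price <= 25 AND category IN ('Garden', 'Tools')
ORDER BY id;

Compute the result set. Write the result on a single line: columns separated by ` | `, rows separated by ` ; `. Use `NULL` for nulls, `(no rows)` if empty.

price <= 25: ids {4, 11, 12}
category IN ('Garden', 'Tools'): ids {2, 3, 4, 5, 6, 7, 8, 9, 10, 12}
Combine with AND.

4 | 24 | Bolt ; 12 | 19 | Sensor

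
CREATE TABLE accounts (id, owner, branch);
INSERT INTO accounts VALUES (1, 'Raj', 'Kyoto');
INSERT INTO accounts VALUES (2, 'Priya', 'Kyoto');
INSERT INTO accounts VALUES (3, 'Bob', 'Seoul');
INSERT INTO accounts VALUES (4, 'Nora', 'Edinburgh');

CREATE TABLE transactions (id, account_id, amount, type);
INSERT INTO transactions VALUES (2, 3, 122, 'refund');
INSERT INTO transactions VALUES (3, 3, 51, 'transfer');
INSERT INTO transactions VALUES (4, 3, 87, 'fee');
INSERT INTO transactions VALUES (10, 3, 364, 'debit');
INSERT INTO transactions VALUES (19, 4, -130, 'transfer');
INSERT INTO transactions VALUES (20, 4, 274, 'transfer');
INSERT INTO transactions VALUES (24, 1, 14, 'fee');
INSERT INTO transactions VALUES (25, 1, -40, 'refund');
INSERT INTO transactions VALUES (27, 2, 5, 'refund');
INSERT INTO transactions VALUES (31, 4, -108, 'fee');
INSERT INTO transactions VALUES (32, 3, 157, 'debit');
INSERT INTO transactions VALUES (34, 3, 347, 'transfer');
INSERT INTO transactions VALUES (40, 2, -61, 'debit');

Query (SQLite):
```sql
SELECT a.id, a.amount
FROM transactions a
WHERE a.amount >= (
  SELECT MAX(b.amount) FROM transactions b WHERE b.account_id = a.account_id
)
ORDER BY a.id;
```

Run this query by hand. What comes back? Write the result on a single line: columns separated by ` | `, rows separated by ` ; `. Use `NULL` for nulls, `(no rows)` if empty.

10 | 364 ; 20 | 274 ; 24 | 14 ; 27 | 5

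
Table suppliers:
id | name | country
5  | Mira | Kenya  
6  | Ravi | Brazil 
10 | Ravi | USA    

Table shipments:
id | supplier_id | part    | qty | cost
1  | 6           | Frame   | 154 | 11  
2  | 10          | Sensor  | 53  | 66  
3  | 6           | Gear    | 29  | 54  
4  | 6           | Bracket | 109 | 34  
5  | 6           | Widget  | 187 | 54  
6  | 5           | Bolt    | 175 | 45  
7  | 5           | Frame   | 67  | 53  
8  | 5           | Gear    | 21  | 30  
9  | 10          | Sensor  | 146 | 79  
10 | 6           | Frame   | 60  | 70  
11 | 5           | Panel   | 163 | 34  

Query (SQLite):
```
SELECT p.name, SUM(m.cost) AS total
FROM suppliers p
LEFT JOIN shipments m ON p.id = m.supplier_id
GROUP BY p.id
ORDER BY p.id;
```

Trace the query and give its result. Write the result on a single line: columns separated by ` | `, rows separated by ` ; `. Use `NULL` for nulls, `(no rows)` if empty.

Mira | 162 ; Ravi | 223 ; Ravi | 145

LEFT JOIN keeps every suppliers row; unmatched ones get NULL for shipments columns.
Group by suppliers.id and compute SUM(m.cost). SUM over an all-NULL group is NULL.
  5: ids {6, 7, 8, 11} → SUM(m.cost)=162
  6: ids {1, 3, 4, 5, 10} → SUM(m.cost)=223
  10: ids {2, 9} → SUM(m.cost)=145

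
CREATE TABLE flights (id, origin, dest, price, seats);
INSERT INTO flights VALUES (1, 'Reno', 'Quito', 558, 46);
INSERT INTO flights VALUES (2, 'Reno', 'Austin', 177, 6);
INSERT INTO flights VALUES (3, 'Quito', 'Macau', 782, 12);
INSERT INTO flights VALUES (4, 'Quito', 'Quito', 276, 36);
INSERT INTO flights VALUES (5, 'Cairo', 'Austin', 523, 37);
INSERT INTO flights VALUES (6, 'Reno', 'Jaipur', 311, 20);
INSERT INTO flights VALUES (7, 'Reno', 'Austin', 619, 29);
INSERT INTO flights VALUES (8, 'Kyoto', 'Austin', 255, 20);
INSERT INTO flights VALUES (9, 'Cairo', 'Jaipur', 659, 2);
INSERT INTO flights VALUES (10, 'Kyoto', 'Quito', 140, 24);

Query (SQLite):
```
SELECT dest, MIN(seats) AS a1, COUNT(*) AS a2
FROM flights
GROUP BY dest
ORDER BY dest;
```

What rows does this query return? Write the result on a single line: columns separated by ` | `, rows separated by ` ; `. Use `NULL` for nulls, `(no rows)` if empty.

Group flights by dest.
Per group compute: MIN(seats), COUNT(*).
  Austin: ids {2, 5, 7, 8} → MIN(seats)=6, COUNT(*)=4
  Jaipur: ids {6, 9} → MIN(seats)=2, COUNT(*)=2
  Macau: ids {3} → MIN(seats)=12, COUNT(*)=1
  Quito: ids {1, 4, 10} → MIN(seats)=24, COUNT(*)=3

Austin | 6 | 4 ; Jaipur | 2 | 2 ; Macau | 12 | 1 ; Quito | 24 | 3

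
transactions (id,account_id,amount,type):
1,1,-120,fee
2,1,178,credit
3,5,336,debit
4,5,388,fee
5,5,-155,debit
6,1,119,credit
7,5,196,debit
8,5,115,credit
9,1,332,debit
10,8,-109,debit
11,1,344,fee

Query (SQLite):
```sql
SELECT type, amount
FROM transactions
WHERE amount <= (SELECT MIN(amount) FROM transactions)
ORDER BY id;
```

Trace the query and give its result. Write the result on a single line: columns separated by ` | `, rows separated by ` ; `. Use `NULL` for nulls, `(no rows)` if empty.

debit | -155

Scalar subquery: MIN(amount) over all transactions rows = -155.
Keep rows where amount <= that value.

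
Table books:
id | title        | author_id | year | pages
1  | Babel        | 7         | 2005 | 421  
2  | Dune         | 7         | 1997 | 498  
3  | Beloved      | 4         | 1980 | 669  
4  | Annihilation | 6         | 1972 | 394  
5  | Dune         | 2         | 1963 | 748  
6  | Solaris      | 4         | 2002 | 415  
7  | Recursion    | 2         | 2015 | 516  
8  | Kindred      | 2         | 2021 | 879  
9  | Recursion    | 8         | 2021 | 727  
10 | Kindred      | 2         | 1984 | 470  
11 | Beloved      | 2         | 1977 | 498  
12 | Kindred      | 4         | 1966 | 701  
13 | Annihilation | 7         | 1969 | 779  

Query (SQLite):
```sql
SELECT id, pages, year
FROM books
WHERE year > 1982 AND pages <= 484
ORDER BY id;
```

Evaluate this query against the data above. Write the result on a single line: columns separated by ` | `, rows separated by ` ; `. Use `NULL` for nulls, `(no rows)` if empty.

1 | 421 | 2005 ; 6 | 415 | 2002 ; 10 | 470 | 1984

year > 1982: ids {1, 2, 6, 7, 8, 9, 10}
pages <= 484: ids {1, 4, 6, 10}
Combine with AND.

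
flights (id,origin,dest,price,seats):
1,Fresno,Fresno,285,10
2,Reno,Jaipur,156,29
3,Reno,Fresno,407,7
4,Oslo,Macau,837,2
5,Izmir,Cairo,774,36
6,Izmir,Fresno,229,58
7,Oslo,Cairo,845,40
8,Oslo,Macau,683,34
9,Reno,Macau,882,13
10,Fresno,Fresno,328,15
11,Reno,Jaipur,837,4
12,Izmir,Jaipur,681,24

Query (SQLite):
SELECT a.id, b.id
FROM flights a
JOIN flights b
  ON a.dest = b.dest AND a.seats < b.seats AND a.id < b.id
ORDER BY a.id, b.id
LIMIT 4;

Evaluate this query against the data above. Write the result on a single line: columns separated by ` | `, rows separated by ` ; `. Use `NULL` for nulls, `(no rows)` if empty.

Pairs (a,b) with same dest, a.seats < b.seats, a.id < b.id.
dest groups: Cairo:{5,7} Fresno:{1,3,6,10} Jaipur:{2,11,12} Macau:{4,8,9}
Ordered by (a.id, b.id); first 4.

1 | 6 ; 1 | 10 ; 3 | 6 ; 3 | 10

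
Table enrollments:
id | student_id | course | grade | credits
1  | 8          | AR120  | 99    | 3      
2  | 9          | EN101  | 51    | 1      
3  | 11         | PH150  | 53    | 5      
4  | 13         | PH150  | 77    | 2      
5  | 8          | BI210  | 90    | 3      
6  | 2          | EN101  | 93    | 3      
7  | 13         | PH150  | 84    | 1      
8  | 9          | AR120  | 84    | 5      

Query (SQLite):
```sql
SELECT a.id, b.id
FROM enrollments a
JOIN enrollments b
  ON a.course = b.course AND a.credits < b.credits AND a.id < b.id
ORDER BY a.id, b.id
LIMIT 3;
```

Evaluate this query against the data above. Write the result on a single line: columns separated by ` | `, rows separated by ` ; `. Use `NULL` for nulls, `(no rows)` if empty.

Pairs (a,b) with same course, a.credits < b.credits, a.id < b.id.
course groups: AR120:{1,8} BI210:{5} EN101:{2,6} PH150:{3,4,7}
Ordered by (a.id, b.id); first 3.

1 | 8 ; 2 | 6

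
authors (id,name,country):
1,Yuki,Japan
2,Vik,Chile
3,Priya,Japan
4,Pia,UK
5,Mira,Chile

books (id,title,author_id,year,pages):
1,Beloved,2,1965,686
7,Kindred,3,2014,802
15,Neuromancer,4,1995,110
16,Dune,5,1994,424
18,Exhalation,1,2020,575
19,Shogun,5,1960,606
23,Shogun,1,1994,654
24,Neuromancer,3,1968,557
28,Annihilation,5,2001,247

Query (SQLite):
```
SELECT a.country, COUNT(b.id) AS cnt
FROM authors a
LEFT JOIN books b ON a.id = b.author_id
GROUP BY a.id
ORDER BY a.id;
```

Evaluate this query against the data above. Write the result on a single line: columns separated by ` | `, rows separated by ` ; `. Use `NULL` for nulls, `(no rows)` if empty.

Japan | 2 ; Chile | 1 ; Japan | 2 ; UK | 1 ; Chile | 3

LEFT JOIN keeps every authors row; unmatched ones get NULL for books columns.
Group by authors.id and compute COUNT(b.id). COUNT(col) of an all-NULL group is 0.
  1: ids {18, 23} → COUNT(b.id)=2
  2: ids {1} → COUNT(b.id)=1
  3: ids {7, 24} → COUNT(b.id)=2
  4: ids {15} → COUNT(b.id)=1
  5: ids {16, 19, 28} → COUNT(b.id)=3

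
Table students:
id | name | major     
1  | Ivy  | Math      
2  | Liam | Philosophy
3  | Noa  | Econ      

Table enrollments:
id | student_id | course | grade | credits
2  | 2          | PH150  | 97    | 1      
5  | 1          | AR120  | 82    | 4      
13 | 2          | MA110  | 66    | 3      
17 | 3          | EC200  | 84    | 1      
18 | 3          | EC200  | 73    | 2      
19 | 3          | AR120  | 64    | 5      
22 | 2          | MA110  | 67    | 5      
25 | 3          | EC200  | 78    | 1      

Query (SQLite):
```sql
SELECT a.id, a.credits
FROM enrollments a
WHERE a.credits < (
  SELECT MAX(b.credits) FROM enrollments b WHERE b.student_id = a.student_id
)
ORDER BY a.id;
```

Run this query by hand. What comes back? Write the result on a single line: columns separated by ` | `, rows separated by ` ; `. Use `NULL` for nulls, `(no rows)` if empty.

2 | 1 ; 13 | 3 ; 17 | 1 ; 18 | 2 ; 25 | 1

For each enrollments row a, compute MAX(credits) over rows sharing a.student_id.
Keep row a if a.credits < that per-group MAX.
  student_id=1: MAX(credits) = 4
  student_id=2: MAX(credits) = 5
  student_id=3: MAX(credits) = 5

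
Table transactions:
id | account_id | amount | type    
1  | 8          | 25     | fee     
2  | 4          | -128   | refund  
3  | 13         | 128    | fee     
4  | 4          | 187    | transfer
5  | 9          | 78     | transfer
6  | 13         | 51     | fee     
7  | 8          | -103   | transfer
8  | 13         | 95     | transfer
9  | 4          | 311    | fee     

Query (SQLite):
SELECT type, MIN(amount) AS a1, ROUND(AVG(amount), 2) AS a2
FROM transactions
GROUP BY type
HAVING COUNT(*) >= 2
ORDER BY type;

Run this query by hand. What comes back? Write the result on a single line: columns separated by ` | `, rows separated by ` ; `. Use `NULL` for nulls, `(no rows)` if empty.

Group transactions by type.
Per group compute: MIN(amount), ROUND(AVG(amount), 2).
HAVING: drop groups with fewer than 2 rows.
  fee: ids {1, 3, 6, 9} → MIN(amount)=25, ROUND(AVG(amount), 2)=128.75
  refund: ids {2} → MIN(amount)=-128, ROUND(AVG(amount), 2)=-128
  transfer: ids {4, 5, 7, 8} → MIN(amount)=-103, ROUND(AVG(amount), 2)=64.25

fee | 25 | 128.75 ; transfer | -103 | 64.25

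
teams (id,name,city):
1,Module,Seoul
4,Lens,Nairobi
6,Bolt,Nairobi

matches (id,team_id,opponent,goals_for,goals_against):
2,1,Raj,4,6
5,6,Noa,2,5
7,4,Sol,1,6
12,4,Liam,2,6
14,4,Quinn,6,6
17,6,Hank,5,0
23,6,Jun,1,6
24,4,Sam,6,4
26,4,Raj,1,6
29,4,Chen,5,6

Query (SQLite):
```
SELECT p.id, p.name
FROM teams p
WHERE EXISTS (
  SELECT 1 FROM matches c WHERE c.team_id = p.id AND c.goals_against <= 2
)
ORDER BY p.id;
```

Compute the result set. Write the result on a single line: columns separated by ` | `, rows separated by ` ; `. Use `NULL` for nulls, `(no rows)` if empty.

6 | Bolt

For each teams row, check whether any matches with matching team_id has goals_against <= 2.
Keep rows where that is true.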